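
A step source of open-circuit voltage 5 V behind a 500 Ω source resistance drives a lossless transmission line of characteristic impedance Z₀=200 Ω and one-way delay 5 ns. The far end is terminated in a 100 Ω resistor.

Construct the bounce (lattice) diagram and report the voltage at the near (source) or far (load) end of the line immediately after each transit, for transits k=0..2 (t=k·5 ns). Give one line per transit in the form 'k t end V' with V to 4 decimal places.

0 0 source 1.4286
1 5 load 0.9524
2 10 source 0.7483

Γ_L=-0.333333, Γ_S=0.428571; launch V₁=5·200/700=1.428571
k=0 src: V=1.4286
k=1 load: inc=1.428571, refl=1.428571·-0.333333=-0.4762; V=0.000000+1.428571+-0.476190=0.9524
k=2 src: inc=-0.476190, refl=-0.476190·0.428571=-0.2041; V=1.428571+-0.476190+-0.204082=0.7483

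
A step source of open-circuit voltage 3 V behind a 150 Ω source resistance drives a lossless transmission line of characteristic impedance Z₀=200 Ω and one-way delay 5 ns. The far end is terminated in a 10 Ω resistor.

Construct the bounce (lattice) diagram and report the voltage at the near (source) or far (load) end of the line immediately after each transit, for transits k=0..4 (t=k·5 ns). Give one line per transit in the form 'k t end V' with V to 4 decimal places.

Γ_L=-0.904762, Γ_S=-0.142857; launch V₁=3·200/350=1.714286
k=0 src: V=1.7143
k=1 load: inc=1.714286, refl=1.714286·-0.904762=-1.5510; V=0.000000+1.714286+-1.551020=0.1633
k=2 src: inc=-1.551020, refl=-1.551020·-0.142857=0.2216; V=1.714286+-1.551020+0.221574=0.3848
k=3 load: inc=0.221574, refl=0.221574·-0.904762=-0.2005; V=0.163265+0.221574+-0.200472=0.1844
k=4 src: inc=-0.200472, refl=-0.200472·-0.142857=0.0286; V=0.384840+-0.200472+0.028639=0.2130

0 0 source 1.7143
1 5 load 0.1633
2 10 source 0.3848
3 15 load 0.1844
4 20 source 0.2130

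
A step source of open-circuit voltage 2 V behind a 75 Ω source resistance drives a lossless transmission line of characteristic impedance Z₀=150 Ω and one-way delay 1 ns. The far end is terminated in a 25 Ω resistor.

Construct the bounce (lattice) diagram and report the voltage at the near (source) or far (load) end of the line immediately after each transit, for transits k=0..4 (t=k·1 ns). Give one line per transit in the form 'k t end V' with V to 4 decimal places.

0 0 source 1.3333
1 1 load 0.3810
2 2 source 0.6984
3 3 load 0.4717
4 4 source 0.5472

Γ_L=-0.714286, Γ_S=-0.333333; launch V₁=2·150/225=1.333333
k=0 src: V=1.3333
k=1 load: inc=1.333333, refl=1.333333·-0.714286=-0.9524; V=0.000000+1.333333+-0.952381=0.3810
k=2 src: inc=-0.952381, refl=-0.952381·-0.333333=0.3175; V=1.333333+-0.952381+0.317460=0.6984
k=3 load: inc=0.317460, refl=0.317460·-0.714286=-0.2268; V=0.380952+0.317460+-0.226757=0.4717
k=4 src: inc=-0.226757, refl=-0.226757·-0.333333=0.0756; V=0.698413+-0.226757+0.075586=0.5472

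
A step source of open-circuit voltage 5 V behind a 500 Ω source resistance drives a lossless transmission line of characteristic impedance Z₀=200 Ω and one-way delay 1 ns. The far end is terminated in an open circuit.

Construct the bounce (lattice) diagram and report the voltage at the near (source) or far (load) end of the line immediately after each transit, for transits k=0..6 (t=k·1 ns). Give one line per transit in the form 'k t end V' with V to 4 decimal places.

Γ_L=1.000000, Γ_S=0.428571; launch V₁=5·200/700=1.428571
k=0 src: V=1.4286
k=1 load: inc=1.428571, refl=1.428571·1.000000=1.4286; V=0.000000+1.428571+1.428571=2.8571
k=2 src: inc=1.428571, refl=1.428571·0.428571=0.6122; V=1.428571+1.428571+0.612245=3.4694
k=3 load: inc=0.612245, refl=0.612245·1.000000=0.6122; V=2.857143+0.612245+0.612245=4.0816
k=4 src: inc=0.612245, refl=0.612245·0.428571=0.2624; V=3.469388+0.612245+0.262391=4.3440
k=5 load: inc=0.262391, refl=0.262391·1.000000=0.2624; V=4.081633+0.262391+0.262391=4.6064
k=6 src: inc=0.262391, refl=0.262391·0.428571=0.1125; V=4.344023+0.262391+0.112453=4.7189

0 0 source 1.4286
1 1 load 2.8571
2 2 source 3.4694
3 3 load 4.0816
4 4 source 4.3440
5 5 load 4.6064
6 6 source 4.7189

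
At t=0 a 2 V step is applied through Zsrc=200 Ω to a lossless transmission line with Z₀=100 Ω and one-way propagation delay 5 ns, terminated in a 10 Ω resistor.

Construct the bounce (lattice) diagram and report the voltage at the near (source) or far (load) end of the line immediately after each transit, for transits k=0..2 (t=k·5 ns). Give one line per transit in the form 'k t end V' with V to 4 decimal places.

Γ_L=-0.818182, Γ_S=0.333333; launch V₁=2·100/300=0.666667
k=0 src: V=0.6667
k=1 load: inc=0.666667, refl=0.666667·-0.818182=-0.5455; V=0.000000+0.666667+-0.545455=0.1212
k=2 src: inc=-0.545455, refl=-0.545455·0.333333=-0.1818; V=0.666667+-0.545455+-0.181818=-0.0606

0 0 source 0.6667
1 5 load 0.1212
2 10 source -0.0606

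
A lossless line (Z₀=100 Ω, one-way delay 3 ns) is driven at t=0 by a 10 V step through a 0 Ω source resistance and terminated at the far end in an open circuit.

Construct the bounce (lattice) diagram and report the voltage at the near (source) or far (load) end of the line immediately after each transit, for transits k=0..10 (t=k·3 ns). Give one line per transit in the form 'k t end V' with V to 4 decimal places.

Γ_L=1.000000, Γ_S=-1.000000; launch V₁=10·100/100=10.000000
k=0 src: V=10.0000
k=1 load: inc=10.000000, refl=10.000000·1.000000=10.0000; V=0.000000+10.000000+10.000000=20.0000
k=2 src: inc=10.000000, refl=10.000000·-1.000000=-10.0000; V=10.000000+10.000000+-10.000000=10.0000
k=3 load: inc=-10.000000, refl=-10.000000·1.000000=-10.0000; V=20.000000+-10.000000+-10.000000=0.0000
k=4 src: inc=-10.000000, refl=-10.000000·-1.000000=10.0000; V=10.000000+-10.000000+10.000000=10.0000
k=5 load: inc=10.000000, refl=10.000000·1.000000=10.0000; V=0.000000+10.000000+10.000000=20.0000
k=6 src: inc=10.000000, refl=10.000000·-1.000000=-10.0000; V=10.000000+10.000000+-10.000000=10.0000
k=7 load: inc=-10.000000, refl=-10.000000·1.000000=-10.0000; V=20.000000+-10.000000+-10.000000=0.0000
k=8 src: inc=-10.000000, refl=-10.000000·-1.000000=10.0000; V=10.000000+-10.000000+10.000000=10.0000
k=9 load: inc=10.000000, refl=10.000000·1.000000=10.0000; V=0.000000+10.000000+10.000000=20.0000
k=10 src: inc=10.000000, refl=10.000000·-1.000000=-10.0000; V=10.000000+10.000000+-10.000000=10.0000

0 0 source 10.0000
1 3 load 20.0000
2 6 source 10.0000
3 9 load 0.0000
4 12 source 10.0000
5 15 load 20.0000
6 18 source 10.0000
7 21 load 0.0000
8 24 source 10.0000
9 27 load 20.0000
10 30 source 10.0000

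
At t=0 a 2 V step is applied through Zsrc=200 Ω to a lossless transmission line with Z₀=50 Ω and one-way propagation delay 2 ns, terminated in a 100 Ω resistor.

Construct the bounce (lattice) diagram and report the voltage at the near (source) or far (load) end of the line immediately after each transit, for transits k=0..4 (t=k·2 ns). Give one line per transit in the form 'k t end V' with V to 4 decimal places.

Γ_L=0.333333, Γ_S=0.600000; launch V₁=2·50/250=0.400000
k=0 src: V=0.4000
k=1 load: inc=0.400000, refl=0.400000·0.333333=0.1333; V=0.000000+0.400000+0.133333=0.5333
k=2 src: inc=0.133333, refl=0.133333·0.600000=0.0800; V=0.400000+0.133333+0.080000=0.6133
k=3 load: inc=0.080000, refl=0.080000·0.333333=0.0267; V=0.533333+0.080000+0.026667=0.6400
k=4 src: inc=0.026667, refl=0.026667·0.600000=0.0160; V=0.613333+0.026667+0.016000=0.6560

0 0 source 0.4000
1 2 load 0.5333
2 4 source 0.6133
3 6 load 0.6400
4 8 source 0.6560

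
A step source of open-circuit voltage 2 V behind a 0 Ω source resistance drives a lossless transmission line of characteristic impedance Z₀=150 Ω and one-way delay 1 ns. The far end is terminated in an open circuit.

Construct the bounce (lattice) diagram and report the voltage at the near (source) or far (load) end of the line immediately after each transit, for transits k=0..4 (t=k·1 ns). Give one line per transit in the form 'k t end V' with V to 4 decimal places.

0 0 source 2.0000
1 1 load 4.0000
2 2 source 2.0000
3 3 load 0.0000
4 4 source 2.0000

Γ_L=1.000000, Γ_S=-1.000000; launch V₁=2·150/150=2.000000
k=0 src: V=2.0000
k=1 load: inc=2.000000, refl=2.000000·1.000000=2.0000; V=0.000000+2.000000+2.000000=4.0000
k=2 src: inc=2.000000, refl=2.000000·-1.000000=-2.0000; V=2.000000+2.000000+-2.000000=2.0000
k=3 load: inc=-2.000000, refl=-2.000000·1.000000=-2.0000; V=4.000000+-2.000000+-2.000000=0.0000
k=4 src: inc=-2.000000, refl=-2.000000·-1.000000=2.0000; V=2.000000+-2.000000+2.000000=2.0000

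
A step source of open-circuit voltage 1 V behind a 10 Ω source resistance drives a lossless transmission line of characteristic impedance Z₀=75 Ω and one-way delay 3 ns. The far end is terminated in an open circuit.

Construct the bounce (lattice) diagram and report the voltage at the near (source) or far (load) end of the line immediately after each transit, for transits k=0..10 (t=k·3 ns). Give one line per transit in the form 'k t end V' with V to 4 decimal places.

Γ_L=1.000000, Γ_S=-0.764706; launch V₁=1·75/85=0.882353
k=0 src: V=0.8824
k=1 load: inc=0.882353, refl=0.882353·1.000000=0.8824; V=0.000000+0.882353+0.882353=1.7647
k=2 src: inc=0.882353, refl=0.882353·-0.764706=-0.6747; V=0.882353+0.882353+-0.674740=1.0900
k=3 load: inc=-0.674740, refl=-0.674740·1.000000=-0.6747; V=1.764706+-0.674740+-0.674740=0.4152
k=4 src: inc=-0.674740, refl=-0.674740·-0.764706=0.5160; V=1.089965+-0.674740+0.515978=0.9312
k=5 load: inc=0.515978, refl=0.515978·1.000000=0.5160; V=0.415225+0.515978+0.515978=1.4472
k=6 src: inc=0.515978, refl=0.515978·-0.764706=-0.3946; V=0.931203+0.515978+-0.394571=1.0526
k=7 load: inc=-0.394571, refl=-0.394571·1.000000=-0.3946; V=1.447181+-0.394571+-0.394571=0.6580
k=8 src: inc=-0.394571, refl=-0.394571·-0.764706=0.3017; V=1.052610+-0.394571+0.301731=0.9598
k=9 load: inc=0.301731, refl=0.301731·1.000000=0.3017; V=0.658038+0.301731+0.301731=1.2615
k=10 src: inc=0.301731, refl=0.301731·-0.764706=-0.2307; V=0.959769+0.301731+-0.230736=1.0308

0 0 source 0.8824
1 3 load 1.7647
2 6 source 1.0900
3 9 load 0.4152
4 12 source 0.9312
5 15 load 1.4472
6 18 source 1.0526
7 21 load 0.6580
8 24 source 0.9598
9 27 load 1.2615
10 30 source 1.0308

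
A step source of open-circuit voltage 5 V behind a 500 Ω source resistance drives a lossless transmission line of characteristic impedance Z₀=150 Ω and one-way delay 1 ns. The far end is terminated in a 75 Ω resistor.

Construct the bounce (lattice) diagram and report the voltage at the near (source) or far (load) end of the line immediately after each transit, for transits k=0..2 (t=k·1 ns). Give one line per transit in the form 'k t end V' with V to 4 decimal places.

0 0 source 1.1538
1 1 load 0.7692
2 2 source 0.5621

Γ_L=-0.333333, Γ_S=0.538462; launch V₁=5·150/650=1.153846
k=0 src: V=1.1538
k=1 load: inc=1.153846, refl=1.153846·-0.333333=-0.3846; V=0.000000+1.153846+-0.384615=0.7692
k=2 src: inc=-0.384615, refl=-0.384615·0.538462=-0.2071; V=1.153846+-0.384615+-0.207101=0.5621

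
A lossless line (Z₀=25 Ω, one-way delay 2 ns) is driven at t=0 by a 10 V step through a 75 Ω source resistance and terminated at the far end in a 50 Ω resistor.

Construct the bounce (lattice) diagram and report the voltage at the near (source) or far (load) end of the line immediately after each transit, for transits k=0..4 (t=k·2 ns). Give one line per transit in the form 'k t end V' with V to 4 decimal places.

0 0 source 2.5000
1 2 load 3.3333
2 4 source 3.7500
3 6 load 3.8889
4 8 source 3.9583

Γ_L=0.333333, Γ_S=0.500000; launch V₁=10·25/100=2.500000
k=0 src: V=2.5000
k=1 load: inc=2.500000, refl=2.500000·0.333333=0.8333; V=0.000000+2.500000+0.833333=3.3333
k=2 src: inc=0.833333, refl=0.833333·0.500000=0.4167; V=2.500000+0.833333+0.416667=3.7500
k=3 load: inc=0.416667, refl=0.416667·0.333333=0.1389; V=3.333333+0.416667+0.138889=3.8889
k=4 src: inc=0.138889, refl=0.138889·0.500000=0.0694; V=3.750000+0.138889+0.069444=3.9583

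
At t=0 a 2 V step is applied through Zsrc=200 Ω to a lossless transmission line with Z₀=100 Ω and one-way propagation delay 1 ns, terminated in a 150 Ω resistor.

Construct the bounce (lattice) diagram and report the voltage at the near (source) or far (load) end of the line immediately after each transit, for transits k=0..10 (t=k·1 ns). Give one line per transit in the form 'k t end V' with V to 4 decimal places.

Γ_L=0.200000, Γ_S=0.333333; launch V₁=2·100/300=0.666667
k=0 src: V=0.6667
k=1 load: inc=0.666667, refl=0.666667·0.200000=0.1333; V=0.000000+0.666667+0.133333=0.8000
k=2 src: inc=0.133333, refl=0.133333·0.333333=0.0444; V=0.666667+0.133333+0.044444=0.8444
k=3 load: inc=0.044444, refl=0.044444·0.200000=0.0089; V=0.800000+0.044444+0.008889=0.8533
k=4 src: inc=0.008889, refl=0.008889·0.333333=0.0030; V=0.844444+0.008889+0.002963=0.8563
k=5 load: inc=0.002963, refl=0.002963·0.200000=0.0006; V=0.853333+0.002963+0.000593=0.8569
k=6 src: inc=0.000593, refl=0.000593·0.333333=0.0002; V=0.856296+0.000593+0.000198=0.8571
k=7 load: inc=0.000198, refl=0.000198·0.200000=0.0000; V=0.856889+0.000198+0.000040=0.8571
k=8 src: inc=0.000040, refl=0.000040·0.333333=0.0000; V=0.857086+0.000040+0.000013=0.8571
k=9 load: inc=0.000013, refl=0.000013·0.200000=0.0000; V=0.857126+0.000013+0.000003=0.8571
k=10 src: inc=0.000003, refl=0.000003·0.333333=0.0000; V=0.857139+0.000003+0.000001=0.8571

0 0 source 0.6667
1 1 load 0.8000
2 2 source 0.8444
3 3 load 0.8533
4 4 source 0.8563
5 5 load 0.8569
6 6 source 0.8571
7 7 load 0.8571
8 8 source 0.8571
9 9 load 0.8571
10 10 source 0.8571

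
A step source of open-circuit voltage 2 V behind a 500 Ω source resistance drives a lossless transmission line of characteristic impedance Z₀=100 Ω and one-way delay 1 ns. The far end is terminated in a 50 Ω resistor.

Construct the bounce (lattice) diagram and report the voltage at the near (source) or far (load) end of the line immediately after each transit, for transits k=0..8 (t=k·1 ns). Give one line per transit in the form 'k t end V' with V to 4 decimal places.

0 0 source 0.3333
1 1 load 0.2222
2 2 source 0.1481
3 3 load 0.1728
4 4 source 0.1893
5 5 load 0.1838
6 6 source 0.1802
7 7 load 0.1814
8 8 source 0.1822

Γ_L=-0.333333, Γ_S=0.666667; launch V₁=2·100/600=0.333333
k=0 src: V=0.3333
k=1 load: inc=0.333333, refl=0.333333·-0.333333=-0.1111; V=0.000000+0.333333+-0.111111=0.2222
k=2 src: inc=-0.111111, refl=-0.111111·0.666667=-0.0741; V=0.333333+-0.111111+-0.074074=0.1481
k=3 load: inc=-0.074074, refl=-0.074074·-0.333333=0.0247; V=0.222222+-0.074074+0.024691=0.1728
k=4 src: inc=0.024691, refl=0.024691·0.666667=0.0165; V=0.148148+0.024691+0.016461=0.1893
k=5 load: inc=0.016461, refl=0.016461·-0.333333=-0.0055; V=0.172840+0.016461+-0.005487=0.1838
k=6 src: inc=-0.005487, refl=-0.005487·0.666667=-0.0037; V=0.189300+-0.005487+-0.003658=0.1802
k=7 load: inc=-0.003658, refl=-0.003658·-0.333333=0.0012; V=0.183813+-0.003658+0.001219=0.1814
k=8 src: inc=0.001219, refl=0.001219·0.666667=0.0008; V=0.180155+0.001219+0.000813=0.1822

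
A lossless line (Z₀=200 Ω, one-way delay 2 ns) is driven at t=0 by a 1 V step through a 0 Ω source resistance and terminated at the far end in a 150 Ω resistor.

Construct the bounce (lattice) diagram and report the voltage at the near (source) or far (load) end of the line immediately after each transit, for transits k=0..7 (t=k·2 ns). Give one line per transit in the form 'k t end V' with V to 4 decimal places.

Γ_L=-0.142857, Γ_S=-1.000000; launch V₁=1·200/200=1.000000
k=0 src: V=1.0000
k=1 load: inc=1.000000, refl=1.000000·-0.142857=-0.1429; V=0.000000+1.000000+-0.142857=0.8571
k=2 src: inc=-0.142857, refl=-0.142857·-1.000000=0.1429; V=1.000000+-0.142857+0.142857=1.0000
k=3 load: inc=0.142857, refl=0.142857·-0.142857=-0.0204; V=0.857143+0.142857+-0.020408=0.9796
k=4 src: inc=-0.020408, refl=-0.020408·-1.000000=0.0204; V=1.000000+-0.020408+0.020408=1.0000
k=5 load: inc=0.020408, refl=0.020408·-0.142857=-0.0029; V=0.979592+0.020408+-0.002915=0.9971
k=6 src: inc=-0.002915, refl=-0.002915·-1.000000=0.0029; V=1.000000+-0.002915+0.002915=1.0000
k=7 load: inc=0.002915, refl=0.002915·-0.142857=-0.0004; V=0.997085+0.002915+-0.000416=0.9996

0 0 source 1.0000
1 2 load 0.8571
2 4 source 1.0000
3 6 load 0.9796
4 8 source 1.0000
5 10 load 0.9971
6 12 source 1.0000
7 14 load 0.9996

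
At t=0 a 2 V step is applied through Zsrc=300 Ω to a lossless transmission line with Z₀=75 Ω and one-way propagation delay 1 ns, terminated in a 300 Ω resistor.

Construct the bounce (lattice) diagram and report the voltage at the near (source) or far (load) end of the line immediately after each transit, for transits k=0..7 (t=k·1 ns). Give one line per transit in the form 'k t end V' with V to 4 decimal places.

Γ_L=0.600000, Γ_S=0.600000; launch V₁=2·75/375=0.400000
k=0 src: V=0.4000
k=1 load: inc=0.400000, refl=0.400000·0.600000=0.2400; V=0.000000+0.400000+0.240000=0.6400
k=2 src: inc=0.240000, refl=0.240000·0.600000=0.1440; V=0.400000+0.240000+0.144000=0.7840
k=3 load: inc=0.144000, refl=0.144000·0.600000=0.0864; V=0.640000+0.144000+0.086400=0.8704
k=4 src: inc=0.086400, refl=0.086400·0.600000=0.0518; V=0.784000+0.086400+0.051840=0.9222
k=5 load: inc=0.051840, refl=0.051840·0.600000=0.0311; V=0.870400+0.051840+0.031104=0.9533
k=6 src: inc=0.031104, refl=0.031104·0.600000=0.0187; V=0.922240+0.031104+0.018662=0.9720
k=7 load: inc=0.018662, refl=0.018662·0.600000=0.0112; V=0.953344+0.018662+0.011197=0.9832

0 0 source 0.4000
1 1 load 0.6400
2 2 source 0.7840
3 3 load 0.8704
4 4 source 0.9222
5 5 load 0.9533
6 6 source 0.9720
7 7 load 0.9832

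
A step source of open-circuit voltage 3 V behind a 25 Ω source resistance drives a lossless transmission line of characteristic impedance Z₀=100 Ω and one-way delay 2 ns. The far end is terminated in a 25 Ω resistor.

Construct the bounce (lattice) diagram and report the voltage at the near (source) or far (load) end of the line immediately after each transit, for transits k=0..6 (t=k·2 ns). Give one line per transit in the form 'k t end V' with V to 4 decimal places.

0 0 source 2.4000
1 2 load 0.9600
2 4 source 1.8240
3 6 load 1.3056
4 8 source 1.6166
5 10 load 1.4300
6 12 source 1.5420

Γ_L=-0.600000, Γ_S=-0.600000; launch V₁=3·100/125=2.400000
k=0 src: V=2.4000
k=1 load: inc=2.400000, refl=2.400000·-0.600000=-1.4400; V=0.000000+2.400000+-1.440000=0.9600
k=2 src: inc=-1.440000, refl=-1.440000·-0.600000=0.8640; V=2.400000+-1.440000+0.864000=1.8240
k=3 load: inc=0.864000, refl=0.864000·-0.600000=-0.5184; V=0.960000+0.864000+-0.518400=1.3056
k=4 src: inc=-0.518400, refl=-0.518400·-0.600000=0.3110; V=1.824000+-0.518400+0.311040=1.6166
k=5 load: inc=0.311040, refl=0.311040·-0.600000=-0.1866; V=1.305600+0.311040+-0.186624=1.4300
k=6 src: inc=-0.186624, refl=-0.186624·-0.600000=0.1120; V=1.616640+-0.186624+0.111974=1.5420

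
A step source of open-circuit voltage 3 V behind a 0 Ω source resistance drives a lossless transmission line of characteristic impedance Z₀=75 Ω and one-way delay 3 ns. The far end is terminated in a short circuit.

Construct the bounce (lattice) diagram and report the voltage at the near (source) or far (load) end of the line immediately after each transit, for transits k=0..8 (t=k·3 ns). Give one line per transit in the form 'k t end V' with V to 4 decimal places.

0 0 source 3.0000
1 3 load 0.0000
2 6 source 3.0000
3 9 load 0.0000
4 12 source 3.0000
5 15 load 0.0000
6 18 source 3.0000
7 21 load 0.0000
8 24 source 3.0000

Γ_L=-1.000000, Γ_S=-1.000000; launch V₁=3·75/75=3.000000
k=0 src: V=3.0000
k=1 load: inc=3.000000, refl=3.000000·-1.000000=-3.0000; V=0.000000+3.000000+-3.000000=0.0000
k=2 src: inc=-3.000000, refl=-3.000000·-1.000000=3.0000; V=3.000000+-3.000000+3.000000=3.0000
k=3 load: inc=3.000000, refl=3.000000·-1.000000=-3.0000; V=0.000000+3.000000+-3.000000=0.0000
k=4 src: inc=-3.000000, refl=-3.000000·-1.000000=3.0000; V=3.000000+-3.000000+3.000000=3.0000
k=5 load: inc=3.000000, refl=3.000000·-1.000000=-3.0000; V=0.000000+3.000000+-3.000000=0.0000
k=6 src: inc=-3.000000, refl=-3.000000·-1.000000=3.0000; V=3.000000+-3.000000+3.000000=3.0000
k=7 load: inc=3.000000, refl=3.000000·-1.000000=-3.0000; V=0.000000+3.000000+-3.000000=0.0000
k=8 src: inc=-3.000000, refl=-3.000000·-1.000000=3.0000; V=3.000000+-3.000000+3.000000=3.0000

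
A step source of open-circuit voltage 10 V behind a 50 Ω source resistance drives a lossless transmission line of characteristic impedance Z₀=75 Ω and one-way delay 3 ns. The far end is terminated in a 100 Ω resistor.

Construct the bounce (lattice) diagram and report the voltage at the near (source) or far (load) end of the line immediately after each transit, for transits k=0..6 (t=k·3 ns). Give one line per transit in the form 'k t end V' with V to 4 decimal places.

0 0 source 6.0000
1 3 load 6.8571
2 6 source 6.6857
3 9 load 6.6612
4 12 source 6.6661
5 15 load 6.6668
6 18 source 6.6667

Γ_L=0.142857, Γ_S=-0.200000; launch V₁=10·75/125=6.000000
k=0 src: V=6.0000
k=1 load: inc=6.000000, refl=6.000000·0.142857=0.8571; V=0.000000+6.000000+0.857143=6.8571
k=2 src: inc=0.857143, refl=0.857143·-0.200000=-0.1714; V=6.000000+0.857143+-0.171429=6.6857
k=3 load: inc=-0.171429, refl=-0.171429·0.142857=-0.0245; V=6.857143+-0.171429+-0.024490=6.6612
k=4 src: inc=-0.024490, refl=-0.024490·-0.200000=0.0049; V=6.685714+-0.024490+0.004898=6.6661
k=5 load: inc=0.004898, refl=0.004898·0.142857=0.0007; V=6.661224+0.004898+0.000700=6.6668
k=6 src: inc=0.000700, refl=0.000700·-0.200000=-0.0001; V=6.666122+0.000700+-0.000140=6.6667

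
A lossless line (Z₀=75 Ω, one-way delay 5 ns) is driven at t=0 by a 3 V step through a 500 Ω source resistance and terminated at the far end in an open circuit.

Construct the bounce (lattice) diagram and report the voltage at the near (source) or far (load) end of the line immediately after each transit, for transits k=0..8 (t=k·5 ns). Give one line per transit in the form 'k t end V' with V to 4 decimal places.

Γ_L=1.000000, Γ_S=0.739130; launch V₁=3·75/575=0.391304
k=0 src: V=0.3913
k=1 load: inc=0.391304, refl=0.391304·1.000000=0.3913; V=0.000000+0.391304+0.391304=0.7826
k=2 src: inc=0.391304, refl=0.391304·0.739130=0.2892; V=0.391304+0.391304+0.289225=1.0718
k=3 load: inc=0.289225, refl=0.289225·1.000000=0.2892; V=0.782609+0.289225+0.289225=1.3611
k=4 src: inc=0.289225, refl=0.289225·0.739130=0.2138; V=1.071834+0.289225+0.213775=1.5748
k=5 load: inc=0.213775, refl=0.213775·1.000000=0.2138; V=1.361059+0.213775+0.213775=1.7886
k=6 src: inc=0.213775, refl=0.213775·0.739130=0.1580; V=1.574834+0.213775+0.158008=1.9466
k=7 load: inc=0.158008, refl=0.158008·1.000000=0.1580; V=1.788609+0.158008+0.158008=2.1046
k=8 src: inc=0.158008, refl=0.158008·0.739130=0.1168; V=1.946616+0.158008+0.116788=2.2214

0 0 source 0.3913
1 5 load 0.7826
2 10 source 1.0718
3 15 load 1.3611
4 20 source 1.5748
5 25 load 1.7886
6 30 source 1.9466
7 35 load 2.1046
8 40 source 2.2214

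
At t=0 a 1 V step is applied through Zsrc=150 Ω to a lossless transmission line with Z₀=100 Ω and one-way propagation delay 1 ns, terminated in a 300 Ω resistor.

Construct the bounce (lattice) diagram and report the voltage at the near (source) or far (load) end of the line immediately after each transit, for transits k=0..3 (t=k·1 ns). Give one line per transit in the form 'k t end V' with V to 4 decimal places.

Γ_L=0.500000, Γ_S=0.200000; launch V₁=1·100/250=0.400000
k=0 src: V=0.4000
k=1 load: inc=0.400000, refl=0.400000·0.500000=0.2000; V=0.000000+0.400000+0.200000=0.6000
k=2 src: inc=0.200000, refl=0.200000·0.200000=0.0400; V=0.400000+0.200000+0.040000=0.6400
k=3 load: inc=0.040000, refl=0.040000·0.500000=0.0200; V=0.600000+0.040000+0.020000=0.6600

0 0 source 0.4000
1 1 load 0.6000
2 2 source 0.6400
3 3 load 0.6600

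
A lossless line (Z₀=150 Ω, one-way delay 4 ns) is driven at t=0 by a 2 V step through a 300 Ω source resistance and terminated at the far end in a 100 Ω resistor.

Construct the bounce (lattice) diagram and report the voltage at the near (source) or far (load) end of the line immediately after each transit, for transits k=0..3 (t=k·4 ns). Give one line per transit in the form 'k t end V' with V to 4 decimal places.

0 0 source 0.6667
1 4 load 0.5333
2 8 source 0.4889
3 12 load 0.4978

Γ_L=-0.200000, Γ_S=0.333333; launch V₁=2·150/450=0.666667
k=0 src: V=0.6667
k=1 load: inc=0.666667, refl=0.666667·-0.200000=-0.1333; V=0.000000+0.666667+-0.133333=0.5333
k=2 src: inc=-0.133333, refl=-0.133333·0.333333=-0.0444; V=0.666667+-0.133333+-0.044444=0.4889
k=3 load: inc=-0.044444, refl=-0.044444·-0.200000=0.0089; V=0.533333+-0.044444+0.008889=0.4978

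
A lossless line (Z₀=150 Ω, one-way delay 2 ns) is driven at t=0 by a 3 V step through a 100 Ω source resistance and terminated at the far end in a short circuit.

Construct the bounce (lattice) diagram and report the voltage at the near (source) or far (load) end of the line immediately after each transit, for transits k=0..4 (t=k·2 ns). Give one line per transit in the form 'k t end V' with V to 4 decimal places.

0 0 source 1.8000
1 2 load 0.0000
2 4 source 0.3600
3 6 load 0.0000
4 8 source 0.0720

Γ_L=-1.000000, Γ_S=-0.200000; launch V₁=3·150/250=1.800000
k=0 src: V=1.8000
k=1 load: inc=1.800000, refl=1.800000·-1.000000=-1.8000; V=0.000000+1.800000+-1.800000=0.0000
k=2 src: inc=-1.800000, refl=-1.800000·-0.200000=0.3600; V=1.800000+-1.800000+0.360000=0.3600
k=3 load: inc=0.360000, refl=0.360000·-1.000000=-0.3600; V=0.000000+0.360000+-0.360000=0.0000
k=4 src: inc=-0.360000, refl=-0.360000·-0.200000=0.0720; V=0.360000+-0.360000+0.072000=0.0720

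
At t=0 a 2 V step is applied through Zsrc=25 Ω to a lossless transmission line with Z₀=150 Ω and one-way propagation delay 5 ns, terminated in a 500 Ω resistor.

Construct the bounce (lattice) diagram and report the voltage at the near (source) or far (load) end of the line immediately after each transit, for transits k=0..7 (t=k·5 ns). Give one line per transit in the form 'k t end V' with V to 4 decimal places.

0 0 source 1.7143
1 5 load 2.6374
2 10 source 1.9780
3 15 load 1.6230
4 20 source 1.8766
5 25 load 2.0131
6 30 source 1.9156
7 35 load 1.8631

Γ_L=0.538462, Γ_S=-0.714286; launch V₁=2·150/175=1.714286
k=0 src: V=1.7143
k=1 load: inc=1.714286, refl=1.714286·0.538462=0.9231; V=0.000000+1.714286+0.923077=2.6374
k=2 src: inc=0.923077, refl=0.923077·-0.714286=-0.6593; V=1.714286+0.923077+-0.659341=1.9780
k=3 load: inc=-0.659341, refl=-0.659341·0.538462=-0.3550; V=2.637363+-0.659341+-0.355030=1.6230
k=4 src: inc=-0.355030, refl=-0.355030·-0.714286=0.2536; V=1.978022+-0.355030+0.253593=1.8766
k=5 load: inc=0.253593, refl=0.253593·0.538462=0.1365; V=1.622992+0.253593+0.136550=2.0131
k=6 src: inc=0.136550, refl=0.136550·-0.714286=-0.0975; V=1.876585+0.136550+-0.097536=1.9156
k=7 load: inc=-0.097536, refl=-0.097536·0.538462=-0.0525; V=2.013135+-0.097536+-0.052519=1.8631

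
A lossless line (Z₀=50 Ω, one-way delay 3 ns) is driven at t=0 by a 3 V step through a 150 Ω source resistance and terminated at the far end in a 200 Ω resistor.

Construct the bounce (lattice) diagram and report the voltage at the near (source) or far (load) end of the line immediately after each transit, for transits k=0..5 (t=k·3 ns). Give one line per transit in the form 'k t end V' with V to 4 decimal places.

Γ_L=0.600000, Γ_S=0.500000; launch V₁=3·50/200=0.750000
k=0 src: V=0.7500
k=1 load: inc=0.750000, refl=0.750000·0.600000=0.4500; V=0.000000+0.750000+0.450000=1.2000
k=2 src: inc=0.450000, refl=0.450000·0.500000=0.2250; V=0.750000+0.450000+0.225000=1.4250
k=3 load: inc=0.225000, refl=0.225000·0.600000=0.1350; V=1.200000+0.225000+0.135000=1.5600
k=4 src: inc=0.135000, refl=0.135000·0.500000=0.0675; V=1.425000+0.135000+0.067500=1.6275
k=5 load: inc=0.067500, refl=0.067500·0.600000=0.0405; V=1.560000+0.067500+0.040500=1.6680

0 0 source 0.7500
1 3 load 1.2000
2 6 source 1.4250
3 9 load 1.5600
4 12 source 1.6275
5 15 load 1.6680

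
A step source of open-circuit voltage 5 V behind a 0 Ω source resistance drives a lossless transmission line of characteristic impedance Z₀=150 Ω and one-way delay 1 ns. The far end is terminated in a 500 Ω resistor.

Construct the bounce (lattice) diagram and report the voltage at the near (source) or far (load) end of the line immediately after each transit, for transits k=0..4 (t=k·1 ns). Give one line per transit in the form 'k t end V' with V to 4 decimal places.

0 0 source 5.0000
1 1 load 7.6923
2 2 source 5.0000
3 3 load 3.5503
4 4 source 5.0000

Γ_L=0.538462, Γ_S=-1.000000; launch V₁=5·150/150=5.000000
k=0 src: V=5.0000
k=1 load: inc=5.000000, refl=5.000000·0.538462=2.6923; V=0.000000+5.000000+2.692308=7.6923
k=2 src: inc=2.692308, refl=2.692308·-1.000000=-2.6923; V=5.000000+2.692308+-2.692308=5.0000
k=3 load: inc=-2.692308, refl=-2.692308·0.538462=-1.4497; V=7.692308+-2.692308+-1.449704=3.5503
k=4 src: inc=-1.449704, refl=-1.449704·-1.000000=1.4497; V=5.000000+-1.449704+1.449704=5.0000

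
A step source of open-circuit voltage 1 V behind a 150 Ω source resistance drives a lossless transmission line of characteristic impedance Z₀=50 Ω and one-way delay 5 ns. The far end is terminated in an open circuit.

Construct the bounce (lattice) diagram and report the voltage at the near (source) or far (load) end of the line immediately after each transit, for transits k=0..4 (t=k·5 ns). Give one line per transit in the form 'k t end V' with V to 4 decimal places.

0 0 source 0.2500
1 5 load 0.5000
2 10 source 0.6250
3 15 load 0.7500
4 20 source 0.8125

Γ_L=1.000000, Γ_S=0.500000; launch V₁=1·50/200=0.250000
k=0 src: V=0.2500
k=1 load: inc=0.250000, refl=0.250000·1.000000=0.2500; V=0.000000+0.250000+0.250000=0.5000
k=2 src: inc=0.250000, refl=0.250000·0.500000=0.1250; V=0.250000+0.250000+0.125000=0.6250
k=3 load: inc=0.125000, refl=0.125000·1.000000=0.1250; V=0.500000+0.125000+0.125000=0.7500
k=4 src: inc=0.125000, refl=0.125000·0.500000=0.0625; V=0.625000+0.125000+0.062500=0.8125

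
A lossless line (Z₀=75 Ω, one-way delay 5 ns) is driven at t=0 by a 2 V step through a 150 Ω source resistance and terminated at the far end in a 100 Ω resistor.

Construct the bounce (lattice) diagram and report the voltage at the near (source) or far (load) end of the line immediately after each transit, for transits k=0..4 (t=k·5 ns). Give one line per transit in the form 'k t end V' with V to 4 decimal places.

0 0 source 0.6667
1 5 load 0.7619
2 10 source 0.7937
3 15 load 0.7982
4 20 source 0.7997

Γ_L=0.142857, Γ_S=0.333333; launch V₁=2·75/225=0.666667
k=0 src: V=0.6667
k=1 load: inc=0.666667, refl=0.666667·0.142857=0.0952; V=0.000000+0.666667+0.095238=0.7619
k=2 src: inc=0.095238, refl=0.095238·0.333333=0.0317; V=0.666667+0.095238+0.031746=0.7937
k=3 load: inc=0.031746, refl=0.031746·0.142857=0.0045; V=0.761905+0.031746+0.004535=0.7982
k=4 src: inc=0.004535, refl=0.004535·0.333333=0.0015; V=0.793651+0.004535+0.001512=0.7997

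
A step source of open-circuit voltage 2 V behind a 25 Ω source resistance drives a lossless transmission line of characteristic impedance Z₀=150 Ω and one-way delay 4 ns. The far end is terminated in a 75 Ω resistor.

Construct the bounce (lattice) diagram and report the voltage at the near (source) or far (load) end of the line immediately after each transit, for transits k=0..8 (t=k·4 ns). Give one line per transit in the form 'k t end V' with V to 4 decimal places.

0 0 source 1.7143
1 4 load 1.1429
2 8 source 1.5510
3 12 load 1.4150
4 16 source 1.5121
5 20 load 1.4798
6 24 source 1.5029
7 28 load 1.4952
8 32 source 1.5007

Γ_L=-0.333333, Γ_S=-0.714286; launch V₁=2·150/175=1.714286
k=0 src: V=1.7143
k=1 load: inc=1.714286, refl=1.714286·-0.333333=-0.5714; V=0.000000+1.714286+-0.571429=1.1429
k=2 src: inc=-0.571429, refl=-0.571429·-0.714286=0.4082; V=1.714286+-0.571429+0.408163=1.5510
k=3 load: inc=0.408163, refl=0.408163·-0.333333=-0.1361; V=1.142857+0.408163+-0.136054=1.4150
k=4 src: inc=-0.136054, refl=-0.136054·-0.714286=0.0972; V=1.551020+-0.136054+0.097182=1.5121
k=5 load: inc=0.097182, refl=0.097182·-0.333333=-0.0324; V=1.414966+0.097182+-0.032394=1.4798
k=6 src: inc=-0.032394, refl=-0.032394·-0.714286=0.0231; V=1.512148+-0.032394+0.023139=1.5029
k=7 load: inc=0.023139, refl=0.023139·-0.333333=-0.0077; V=1.479754+0.023139+-0.007713=1.4952
k=8 src: inc=-0.007713, refl=-0.007713·-0.714286=0.0055; V=1.502892+-0.007713+0.005509=1.5007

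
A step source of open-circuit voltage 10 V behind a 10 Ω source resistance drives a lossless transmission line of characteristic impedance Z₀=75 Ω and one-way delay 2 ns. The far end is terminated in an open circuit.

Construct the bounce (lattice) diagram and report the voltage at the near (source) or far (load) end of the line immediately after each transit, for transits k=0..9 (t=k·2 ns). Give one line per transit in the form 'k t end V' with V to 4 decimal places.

Γ_L=1.000000, Γ_S=-0.764706; launch V₁=10·75/85=8.823529
k=0 src: V=8.8235
k=1 load: inc=8.823529, refl=8.823529·1.000000=8.8235; V=0.000000+8.823529+8.823529=17.6471
k=2 src: inc=8.823529, refl=8.823529·-0.764706=-6.7474; V=8.823529+8.823529+-6.747405=10.8997
k=3 load: inc=-6.747405, refl=-6.747405·1.000000=-6.7474; V=17.647059+-6.747405+-6.747405=4.1522
k=4 src: inc=-6.747405, refl=-6.747405·-0.764706=5.1598; V=10.899654+-6.747405+5.159780=9.3120
k=5 load: inc=5.159780, refl=5.159780·1.000000=5.1598; V=4.152249+5.159780+5.159780=14.4718
k=6 src: inc=5.159780, refl=5.159780·-0.764706=-3.9457; V=9.312029+5.159780+-3.945714=10.5261
k=7 load: inc=-3.945714, refl=-3.945714·1.000000=-3.9457; V=14.471809+-3.945714+-3.945714=6.5804
k=8 src: inc=-3.945714, refl=-3.945714·-0.764706=3.0173; V=10.526095+-3.945714+3.017311=9.5977
k=9 load: inc=3.017311, refl=3.017311·1.000000=3.0173; V=6.580381+3.017311+3.017311=12.6150

0 0 source 8.8235
1 2 load 17.6471
2 4 source 10.8997
3 6 load 4.1522
4 8 source 9.3120
5 10 load 14.4718
6 12 source 10.5261
7 14 load 6.5804
8 16 source 9.5977
9 18 load 12.6150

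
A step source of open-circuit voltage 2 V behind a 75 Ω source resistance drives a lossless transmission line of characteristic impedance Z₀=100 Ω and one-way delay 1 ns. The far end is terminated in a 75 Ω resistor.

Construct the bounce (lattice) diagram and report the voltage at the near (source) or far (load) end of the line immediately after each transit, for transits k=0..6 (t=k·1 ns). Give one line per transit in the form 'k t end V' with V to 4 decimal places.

Γ_L=-0.142857, Γ_S=-0.142857; launch V₁=2·100/175=1.142857
k=0 src: V=1.1429
k=1 load: inc=1.142857, refl=1.142857·-0.142857=-0.1633; V=0.000000+1.142857+-0.163265=0.9796
k=2 src: inc=-0.163265, refl=-0.163265·-0.142857=0.0233; V=1.142857+-0.163265+0.023324=1.0029
k=3 load: inc=0.023324, refl=0.023324·-0.142857=-0.0033; V=0.979592+0.023324+-0.003332=0.9996
k=4 src: inc=-0.003332, refl=-0.003332·-0.142857=0.0005; V=1.002915+-0.003332+0.000476=1.0001
k=5 load: inc=0.000476, refl=0.000476·-0.142857=-0.0001; V=0.999584+0.000476+-0.000068=1.0000
k=6 src: inc=-0.000068, refl=-0.000068·-0.142857=0.0000; V=1.000059+-0.000068+0.000010=1.0000

0 0 source 1.1429
1 1 load 0.9796
2 2 source 1.0029
3 3 load 0.9996
4 4 source 1.0001
5 5 load 1.0000
6 6 source 1.0000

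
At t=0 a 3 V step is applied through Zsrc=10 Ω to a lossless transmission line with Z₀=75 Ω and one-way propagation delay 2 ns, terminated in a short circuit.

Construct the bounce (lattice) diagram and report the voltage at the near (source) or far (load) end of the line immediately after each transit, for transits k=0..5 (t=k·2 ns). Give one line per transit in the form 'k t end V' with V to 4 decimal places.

0 0 source 2.6471
1 2 load 0.0000
2 4 source 2.0242
3 6 load 0.0000
4 8 source 1.5479
5 10 load 0.0000

Γ_L=-1.000000, Γ_S=-0.764706; launch V₁=3·75/85=2.647059
k=0 src: V=2.6471
k=1 load: inc=2.647059, refl=2.647059·-1.000000=-2.6471; V=0.000000+2.647059+-2.647059=0.0000
k=2 src: inc=-2.647059, refl=-2.647059·-0.764706=2.0242; V=2.647059+-2.647059+2.024221=2.0242
k=3 load: inc=2.024221, refl=2.024221·-1.000000=-2.0242; V=0.000000+2.024221+-2.024221=0.0000
k=4 src: inc=-2.024221, refl=-2.024221·-0.764706=1.5479; V=2.024221+-2.024221+1.547934=1.5479
k=5 load: inc=1.547934, refl=1.547934·-1.000000=-1.5479; V=0.000000+1.547934+-1.547934=0.0000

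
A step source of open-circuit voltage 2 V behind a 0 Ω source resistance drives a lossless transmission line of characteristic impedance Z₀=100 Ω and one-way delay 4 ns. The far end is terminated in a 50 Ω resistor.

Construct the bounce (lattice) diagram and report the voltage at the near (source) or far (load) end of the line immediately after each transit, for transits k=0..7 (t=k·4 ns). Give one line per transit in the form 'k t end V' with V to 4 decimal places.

Γ_L=-0.333333, Γ_S=-1.000000; launch V₁=2·100/100=2.000000
k=0 src: V=2.0000
k=1 load: inc=2.000000, refl=2.000000·-0.333333=-0.6667; V=0.000000+2.000000+-0.666667=1.3333
k=2 src: inc=-0.666667, refl=-0.666667·-1.000000=0.6667; V=2.000000+-0.666667+0.666667=2.0000
k=3 load: inc=0.666667, refl=0.666667·-0.333333=-0.2222; V=1.333333+0.666667+-0.222222=1.7778
k=4 src: inc=-0.222222, refl=-0.222222·-1.000000=0.2222; V=2.000000+-0.222222+0.222222=2.0000
k=5 load: inc=0.222222, refl=0.222222·-0.333333=-0.0741; V=1.777778+0.222222+-0.074074=1.9259
k=6 src: inc=-0.074074, refl=-0.074074·-1.000000=0.0741; V=2.000000+-0.074074+0.074074=2.0000
k=7 load: inc=0.074074, refl=0.074074·-0.333333=-0.0247; V=1.925926+0.074074+-0.024691=1.9753

0 0 source 2.0000
1 4 load 1.3333
2 8 source 2.0000
3 12 load 1.7778
4 16 source 2.0000
5 20 load 1.9259
6 24 source 2.0000
7 28 load 1.9753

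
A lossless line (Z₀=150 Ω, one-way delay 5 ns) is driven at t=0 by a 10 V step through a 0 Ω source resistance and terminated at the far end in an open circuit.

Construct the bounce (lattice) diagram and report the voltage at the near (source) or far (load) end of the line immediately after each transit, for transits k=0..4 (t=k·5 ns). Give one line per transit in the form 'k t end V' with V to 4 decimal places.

Γ_L=1.000000, Γ_S=-1.000000; launch V₁=10·150/150=10.000000
k=0 src: V=10.0000
k=1 load: inc=10.000000, refl=10.000000·1.000000=10.0000; V=0.000000+10.000000+10.000000=20.0000
k=2 src: inc=10.000000, refl=10.000000·-1.000000=-10.0000; V=10.000000+10.000000+-10.000000=10.0000
k=3 load: inc=-10.000000, refl=-10.000000·1.000000=-10.0000; V=20.000000+-10.000000+-10.000000=0.0000
k=4 src: inc=-10.000000, refl=-10.000000·-1.000000=10.0000; V=10.000000+-10.000000+10.000000=10.0000

0 0 source 10.0000
1 5 load 20.0000
2 10 source 10.0000
3 15 load 0.0000
4 20 source 10.0000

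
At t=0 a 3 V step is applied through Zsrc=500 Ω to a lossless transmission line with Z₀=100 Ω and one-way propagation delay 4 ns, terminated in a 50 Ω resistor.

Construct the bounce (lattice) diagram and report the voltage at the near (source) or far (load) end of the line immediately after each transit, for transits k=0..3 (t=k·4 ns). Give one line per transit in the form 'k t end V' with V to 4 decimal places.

Γ_L=-0.333333, Γ_S=0.666667; launch V₁=3·100/600=0.500000
k=0 src: V=0.5000
k=1 load: inc=0.500000, refl=0.500000·-0.333333=-0.1667; V=0.000000+0.500000+-0.166667=0.3333
k=2 src: inc=-0.166667, refl=-0.166667·0.666667=-0.1111; V=0.500000+-0.166667+-0.111111=0.2222
k=3 load: inc=-0.111111, refl=-0.111111·-0.333333=0.0370; V=0.333333+-0.111111+0.037037=0.2593

0 0 source 0.5000
1 4 load 0.3333
2 8 source 0.2222
3 12 load 0.2593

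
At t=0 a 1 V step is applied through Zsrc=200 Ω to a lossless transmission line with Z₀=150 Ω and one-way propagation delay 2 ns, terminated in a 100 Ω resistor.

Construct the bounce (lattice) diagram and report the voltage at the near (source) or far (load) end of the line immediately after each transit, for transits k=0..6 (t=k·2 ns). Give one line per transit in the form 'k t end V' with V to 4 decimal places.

0 0 source 0.4286
1 2 load 0.3429
2 4 source 0.3306
3 6 load 0.3331
4 8 source 0.3334
5 10 load 0.3333
6 12 source 0.3333

Γ_L=-0.200000, Γ_S=0.142857; launch V₁=1·150/350=0.428571
k=0 src: V=0.4286
k=1 load: inc=0.428571, refl=0.428571·-0.200000=-0.0857; V=0.000000+0.428571+-0.085714=0.3429
k=2 src: inc=-0.085714, refl=-0.085714·0.142857=-0.0122; V=0.428571+-0.085714+-0.012245=0.3306
k=3 load: inc=-0.012245, refl=-0.012245·-0.200000=0.0024; V=0.342857+-0.012245+0.002449=0.3331
k=4 src: inc=0.002449, refl=0.002449·0.142857=0.0003; V=0.330612+0.002449+0.000350=0.3334
k=5 load: inc=0.000350, refl=0.000350·-0.200000=-0.0001; V=0.333061+0.000350+-0.000070=0.3333
k=6 src: inc=-0.000070, refl=-0.000070·0.142857=-0.0000; V=0.333411+-0.000070+-0.000010=0.3333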